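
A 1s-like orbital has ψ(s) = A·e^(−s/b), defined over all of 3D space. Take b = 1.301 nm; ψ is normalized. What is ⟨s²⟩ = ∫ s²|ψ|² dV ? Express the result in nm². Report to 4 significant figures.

⟨s^2⟩ ≈ 5.078 nm^2

By definition ⟨s²⟩ = ∫ s^2 |ψ(s)|² 4πs² ds.
With ∫₀^∞ s^4 e^(−αs) ds = 4!/α^5, evaluating both integrals, ⟨s²⟩ = 3·b^2.
Putting b = 1.301 gives 5.0778.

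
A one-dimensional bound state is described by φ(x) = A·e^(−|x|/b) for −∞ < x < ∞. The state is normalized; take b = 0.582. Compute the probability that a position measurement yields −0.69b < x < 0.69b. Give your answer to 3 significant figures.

P ≈ 0.748

|φ|² is the probability density, so P = ∫_{−0.69b}^{0.69b} |φ|² dx.
Since A² = 1/(b), this is the region integral divided by the full normalization integral.
By symmetry take twice the x ≥ 0 contribution in numerator and denominator; the 2's cancel. Let u = x/b; then A² and the length scale cancel, so P = ∫_{0}^{0.69} e^(-2·u) du ÷ ∫_{0}^{∞} e^(-2·u) du.
With ∫ e^(-2·u) du = -e^(-2·u)/2 + C, the region integral is 1/2 - e^(-69/50)/2 and the full one is 1/2.
Taking the ratio, P = 0.7484.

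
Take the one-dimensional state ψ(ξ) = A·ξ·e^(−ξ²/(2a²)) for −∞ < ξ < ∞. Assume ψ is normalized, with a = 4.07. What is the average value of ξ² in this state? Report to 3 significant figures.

⟨ξ^2⟩ ≈ 24.8

⟨ξ²⟩ = ∫ ξ^2 |ψ|² dξ over the full domain.
The ratio of the moment integral to the normalization integral gives ⟨ξ²⟩ = 3·a^2/2.
Putting a = 4.07 gives 24.85.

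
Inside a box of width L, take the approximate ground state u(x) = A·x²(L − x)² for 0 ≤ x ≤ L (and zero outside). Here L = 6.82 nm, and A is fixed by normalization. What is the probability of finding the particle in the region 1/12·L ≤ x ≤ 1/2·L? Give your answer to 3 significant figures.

P = ∫_{1/12·L}^{1/2·L} |u(x)|² dx.
The normalization integral ∫|u|²dx over the whole domain equals L^9/630·A², and A² cancels in the ratio.
Let t = x/L; then A² and the length scale cancel, so P = ∫_{1/12}^{1/2} t^4·(1 - t)^4 dt ÷ ∫_{0}^{1} t^4·(1 - t)^4 dt.
With ∫ t^4·(1 - t)^4 dt = t^5·(70·t^4 - 315·t^3 + 540·t^2 - 420·t + 126)/630 + C, the region integral is ≈ 0.00079305 and the full one is 1/630.
The result is P = 0.4996.

P ≈ 0.500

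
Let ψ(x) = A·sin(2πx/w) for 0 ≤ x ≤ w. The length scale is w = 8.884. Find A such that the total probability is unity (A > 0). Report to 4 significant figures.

A ≈ 0.4745

The normalization condition is ∫|ψ|² dx = 1 from 0 to w.
With ∫₀^w sin²(nπx/w) dx = w/2, ∫|ψ|² dx = A²·(w/2).
Setting this equal to 1 gives A² = 1/(w/2).
With w = 8.884: A² = 0.22512 and A = 0.47447.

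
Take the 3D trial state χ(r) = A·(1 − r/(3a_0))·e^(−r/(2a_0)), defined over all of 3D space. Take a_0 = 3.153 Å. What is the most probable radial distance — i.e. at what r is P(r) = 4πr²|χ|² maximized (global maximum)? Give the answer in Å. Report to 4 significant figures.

r ≈ 3.153 Å

The maximum of P(r) = 4πr²|χ|² occurs where its derivative vanishes.
This gives r = a_0.
With a_0 = 3.153, the most probable radial distance is 3.1530 Å.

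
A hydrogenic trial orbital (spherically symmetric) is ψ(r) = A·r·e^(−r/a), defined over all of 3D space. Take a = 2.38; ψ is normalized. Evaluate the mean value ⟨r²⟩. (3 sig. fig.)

By definition ⟨r²⟩ = ∫ r^2 |ψ(r)|² 4πr² dr.
The ratio of the moment integral to the normalization integral gives ⟨r²⟩ = 15·a^2/2.
With a = 2.38, ⟨r^2⟩ = 42.48.

⟨r^2⟩ ≈ 42.5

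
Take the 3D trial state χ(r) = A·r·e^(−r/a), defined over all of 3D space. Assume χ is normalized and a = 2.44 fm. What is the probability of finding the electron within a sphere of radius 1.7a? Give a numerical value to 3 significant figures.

P ≈ 0.256

Integrate the radial probability density 4πr²|χ|² over r ≤ 1.7a.
Normalization gives A² = 1/(3·π·a^5).
In terms of u = r/a (A², 4π and the length scale all cancel between numerator and denominator), P = [∫_{0}^{1.7} u^4·e^(-2·u) du] / [∫_{0}^{∞} u^4·e^(-2·u) du].
Using ∫ u^4·e^(-2·u) du = -(u^4/2 + u^3 + 3·u^2/2 + 3·u/2 + 3/4)·e^(-2·u), the numerator is ≈ 0.19186 and the denominator is 3/4.
Taking the ratio yields P = 0.2558.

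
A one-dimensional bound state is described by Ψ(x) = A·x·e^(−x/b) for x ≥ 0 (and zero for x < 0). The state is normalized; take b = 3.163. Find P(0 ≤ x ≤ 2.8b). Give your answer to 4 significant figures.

P ≈ 0.9176

The probability is P = ∫ |Ψ|² dx over [0, 2.8b].
With A² fixed by ∫|Ψ|² = 1, i.e. A² = (b^3/4)^(−1), substitute and integrate.
In terms of u = x/b (A² and the length scale cancel between numerator and denominator), P = [∫_{0}^{2.8} u^2·e^(-2·u) du] / [∫_{0}^{∞} u^2·e^(-2·u) du].
An antiderivative of u^2·e^(-2·u) is -(2·u^2 + 2·u + 1)·e^(-2·u)/4; evaluating from 0 to 2.8 gives 1/4 - 557·e^(-28/5)/100, while the full integral is 1/4.
The result is P = 0.91761.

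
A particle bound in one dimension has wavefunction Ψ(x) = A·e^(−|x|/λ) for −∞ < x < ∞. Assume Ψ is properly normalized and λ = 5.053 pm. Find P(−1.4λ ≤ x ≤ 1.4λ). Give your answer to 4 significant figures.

P ≈ 0.9392

The probability is P = ∫ |Ψ|² dx over [−1.4λ, 1.4λ].
With A² fixed by ∫|Ψ|² = 1, i.e. A² = (λ)^(−1), substitute and integrate.
By symmetry take twice the x ≥ 0 contribution in numerator and denominator; the 2's cancel. Let u = x/λ; then A² and the length scale cancel, so P = ∫_{0}^{1.4} e^(-2·u) du ÷ ∫_{0}^{∞} e^(-2·u) du.
With ∫ e^(-2·u) du = -e^(-2·u)/2 + C, the region integral is 1/2 - e^(-14/5)/2 and the full one is 1/2.
The result is P = 0.93919.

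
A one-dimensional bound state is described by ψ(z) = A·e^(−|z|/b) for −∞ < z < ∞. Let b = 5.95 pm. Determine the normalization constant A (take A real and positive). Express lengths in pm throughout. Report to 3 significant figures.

A ≈ 0.410 pm^(-1/2)

The normalization condition is ∫|ψ|² dz = 1 from −∞ to ∞.
With ∫₀^∞ z^0 e^(−αz) dz = 0!/α^1, carrying out the integral gives A² · b.
Substituting b = 5.95 gives A² = 0.1681, so A = 0.4100.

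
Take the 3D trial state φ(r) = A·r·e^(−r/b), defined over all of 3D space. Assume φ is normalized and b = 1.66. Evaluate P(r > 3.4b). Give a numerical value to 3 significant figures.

P = ∫ |φ|² 4πr² dr over r > 3.4b.
A² is fixed by ∫₀^∞ 4πr²|φ|² dr = 1, i.e. A² = (3·π·b^5)^(−1).
Substituting u = r/b, A², 4π and the length scale all cancel in the ratio: P = ∫_{3.4}^{∞} u^4·e^(-2·u) du / ∫_{0}^{∞} u^4·e^(-2·u) du.
An antiderivative of u^4·e^(-2·u) is -(u^4/2 + u^3 + 3·u^2/2 + 3·u/2 + 3/4)·e^(-2·u); evaluating from 3.4 to ∞ gives ≈ 0.14402, while the full integral is 3/4.
This evaluates to P = 0.1920.

P ≈ 0.192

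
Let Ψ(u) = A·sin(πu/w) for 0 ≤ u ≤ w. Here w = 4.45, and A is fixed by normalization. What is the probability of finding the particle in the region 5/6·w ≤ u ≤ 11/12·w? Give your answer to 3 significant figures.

P ≈ 0.0251

The probability is P = ∫ |Ψ|² du over [5/6·w, 11/12·w].
With A² fixed by ∫|Ψ|² = 1, i.e. A² = (w/2)^(−1), substitute and integrate.
Substituting t = u/w, A² and the length scale cancel in the ratio: P = ∫_{5/6}^{11/12} sin(π·t)^2 dt / ∫_{0}^{1} sin(π·t)^2 dt.
Using ∫ sin(π·t)^2 dt = t/2 - sin(2·π·t)/(4·π), the numerator is -√(3)/(8·π) + 1/(8·π) + 1/24 and the denominator is 1/2.
Evaluating gives P = (-3·√(3) + 3 + π)/(12·π).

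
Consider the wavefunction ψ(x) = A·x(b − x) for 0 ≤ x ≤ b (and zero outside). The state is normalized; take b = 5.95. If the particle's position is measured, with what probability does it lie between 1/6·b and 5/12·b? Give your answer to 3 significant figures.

P ≈ 0.311

The probability is P = ∫ |ψ|² dx over [1/6·b, 5/12·b].
Since A² = 1/(b^5/30), this is the region integral divided by the full normalization integral.
In terms of u = x/b (A² and the length scale cancel between numerator and denominator), P = [∫_{1/6}^{5/12} u^2·(1 - u)^2 du] / [∫_{0}^{1} u^2·(1 - u)^2 du].
Using ∫ u^2·(1 - u)^2 du = u^3·(6·u^2 - 15·u + 10)/30, the numerator is ≈ 0.010371 and the denominator is 1/30.
Taking the ratio, P = 0.3111.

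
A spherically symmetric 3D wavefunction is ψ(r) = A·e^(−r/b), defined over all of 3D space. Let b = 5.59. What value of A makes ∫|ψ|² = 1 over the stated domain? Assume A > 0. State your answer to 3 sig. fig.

Normalization requires ∫|ψ|² 4πr² dr = 1, integrated from 0 to ∞.
In 3D with spherical symmetry the volume element is 4πr² dr.
The integral (without the A² prefactor) comes out to π·b^3.
Hence A² = 1/[π·b^3].
Plugging in b = 5.59 yields A = 0.04269.

A ≈ 0.0427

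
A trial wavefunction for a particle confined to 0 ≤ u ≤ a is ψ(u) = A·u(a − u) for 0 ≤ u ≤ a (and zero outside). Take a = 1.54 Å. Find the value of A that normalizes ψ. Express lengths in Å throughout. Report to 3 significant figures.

Require ∫ |ψ|² du = 1 over the whole domain.
Expanding the polynomial and integrating term by term, ∫|ψ|² du = A²·(a^5/30).
Plugging in a = 1.54 yields A = 1.861.

A ≈ 1.86 Å^(-5/2)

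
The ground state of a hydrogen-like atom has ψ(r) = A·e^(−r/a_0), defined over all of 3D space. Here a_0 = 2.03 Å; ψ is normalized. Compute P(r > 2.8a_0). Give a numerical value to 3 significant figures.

P ≈ 0.0824

Integrate the radial probability density 4πr²|ψ|² over r > 2.8a_0.
The full normalization integral is A²·[π·a_0^3] = 1, fixing A².
Let u = r/a_0; then A², 4π and the length scale all cancel, so P = ∫_{2.8}^{∞} u^2·e^(-2·u) du ÷ ∫_{0}^{∞} u^2·e^(-2·u) du.
An antiderivative of u^2·e^(-2·u) is -(2·u^2 + 2·u + 1)·e^(-2·u)/4; evaluating from 2.8 to ∞ gives 557·e^(-28/5)/100, while the full integral is 1/4.
This evaluates to P = 0.08239.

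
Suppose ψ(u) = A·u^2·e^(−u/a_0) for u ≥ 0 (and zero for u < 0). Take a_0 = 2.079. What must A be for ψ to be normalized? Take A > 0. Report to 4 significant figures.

We need A² ∫|f|² du = 1, taking the integral from 0 to ∞.
Recall ∫₀^∞ u^m e^(−u/β) du = m!·β^(m+1), carrying out the integral gives A² · 3·a_0^5/4.
Substituting a_0 = 2.079 gives A² = 0.034329, so A = 0.18528.

A ≈ 0.1853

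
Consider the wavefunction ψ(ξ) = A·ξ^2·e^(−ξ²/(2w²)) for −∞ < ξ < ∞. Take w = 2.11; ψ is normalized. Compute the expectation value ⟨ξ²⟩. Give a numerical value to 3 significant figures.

⟨ξ²⟩ = ∫ ξ^2 |ψ|² dξ over the full domain.
Evaluating both integrals, ⟨ξ²⟩ = 5·w^2/2.
With w = 2.11, ⟨ξ^2⟩ = 11.13.

⟨ξ^2⟩ ≈ 11.1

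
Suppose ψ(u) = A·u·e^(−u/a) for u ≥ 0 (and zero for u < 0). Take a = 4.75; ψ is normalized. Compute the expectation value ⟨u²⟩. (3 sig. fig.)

The expectation value is the |ψ|²-weighted average of u^2: ∫ u^2|ψ|² du.
The ratio of the moment integral to the normalization integral gives ⟨u²⟩ = 3·a^2.
With a = 4.75, ⟨u^2⟩ = 67.69.

⟨u^2⟩ ≈ 67.7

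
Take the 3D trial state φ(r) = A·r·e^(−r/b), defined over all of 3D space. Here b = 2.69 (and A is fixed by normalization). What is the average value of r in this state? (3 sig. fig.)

The expectation value is the |φ|²-weighted average of r: ∫ r|φ|² 4πr² dr.
Recall ∫₀^∞ r^m e^(−r/β) dr = m!·β^(m+1), since the A² factors cancel between numerator and denominator, ⟨r⟩ = 5·b/2.
Putting b = 2.69 gives 6.725.

⟨r⟩ ≈ 6.73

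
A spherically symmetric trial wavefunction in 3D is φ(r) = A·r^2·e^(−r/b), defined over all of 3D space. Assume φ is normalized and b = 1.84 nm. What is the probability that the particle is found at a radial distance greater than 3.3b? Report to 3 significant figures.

P ≈ 0.511

With dV = 4πr²dr, the probability is ∫|φ|² dV over r > 3.3b.
Normalization gives A² = 1/(45·π·b^7/2).
In terms of u = r/b (A², 4π and the length scale all cancel between numerator and denominator), P = [∫_{3.3}^{∞} u^6·e^(-2·u) du] / [∫_{0}^{∞} u^6·e^(-2·u) du].
An antiderivative of u^6·e^(-2·u) is -(4·u^6 + 12·u^5 + 30·u^4 + 60·u^3 + 90·u^2 + 90·u + 45)·e^(-2·u)/8; evaluating from 3.3 to ∞ gives ≈ 2.8735, while the full integral is 45/8.
The region integral divided by the full integral gives P = 0.5108.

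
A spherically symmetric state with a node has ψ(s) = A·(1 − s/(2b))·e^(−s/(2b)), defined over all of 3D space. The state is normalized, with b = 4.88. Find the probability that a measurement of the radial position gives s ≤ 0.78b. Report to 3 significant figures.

P ≈ 0.0234

P = ∫ |ψ|² 4πs² ds over s ≤ 0.78b.
Normalization gives A² = 1/(8·π·b^3).
Substituting u = s/b, A², 4π and the length scale all cancel in the ratio: P = ∫_{0}^{0.78} u^2·(1 - u/2)^2·e^(-u) du / ∫_{0}^{∞} u^2·(1 - u/2)^2·e^(-u) du.
Using ∫ u^2·(1 - u/2)^2·e^(-u) du = -(u^4/4 + u^2 + 2·u + 2)·e^(-u), the numerator is ≈ 0.046761 and the denominator is 2.
The region integral divided by the full integral gives P = 0.02338.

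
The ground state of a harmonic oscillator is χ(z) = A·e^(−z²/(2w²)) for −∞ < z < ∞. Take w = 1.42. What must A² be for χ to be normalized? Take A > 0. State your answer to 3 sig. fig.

Require ∫ |χ|² dz = 1 over the whole domain.
With ∫_{−∞}^{∞} z^(2m) e^(−αz²) dz = (2m−1)!!·√π / (2^m α^(m+1/2)), ∫|χ|² dz = A²·(√(π)·w).
Plugging in w = 1.42 yields A = 0.6303.

A^2 ≈ 0.397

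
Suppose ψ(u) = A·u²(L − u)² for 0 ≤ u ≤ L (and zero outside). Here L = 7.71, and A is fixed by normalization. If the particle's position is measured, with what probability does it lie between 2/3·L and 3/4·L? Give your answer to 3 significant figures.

P ≈ 0.0959

|ψ|² is the probability density, so P = ∫_{2/3·L}^{3/4·L} |ψ|² du.
Since A² = 1/(L^9/630), this is the region integral divided by the full normalization integral.
Substituting t = u/L, A² and the length scale cancel in the ratio: P = ∫_{2/3}^{3/4} t^4·(1 - t)^4 dt / ∫_{0}^{1} t^4·(1 - t)^4 dt.
With ∫ t^4·(1 - t)^4 dt = t^5·(70·t^4 - 315·t^3 + 540·t^2 - 420·t + 126)/630 + C, the region integral is ≈ 0.00015225 and the full one is 1/630.
The result is P = 0.09592.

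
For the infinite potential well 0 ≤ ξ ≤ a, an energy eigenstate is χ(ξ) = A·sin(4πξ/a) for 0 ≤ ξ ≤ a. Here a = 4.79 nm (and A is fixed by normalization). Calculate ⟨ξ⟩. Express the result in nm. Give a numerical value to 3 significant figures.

By definition ⟨ξ⟩ = ∫ ξ |χ(ξ)|² dξ.
Evaluating both integrals, ⟨ξ⟩ = a/2.
Putting a = 4.79 gives 2.395.

⟨ξ⟩ ≈ 2.40 nm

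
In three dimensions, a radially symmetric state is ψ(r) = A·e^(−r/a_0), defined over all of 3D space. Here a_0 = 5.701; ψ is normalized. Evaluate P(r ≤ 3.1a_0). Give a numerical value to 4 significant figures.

P ≈ 0.9464

P = ∫ |ψ|² 4πr² dr over r ≤ 3.1a_0.
The full normalization integral is A²·[π·a_0^3] = 1, fixing A².
In terms of u = r/a_0 (A², 4π and the length scale all cancel between numerator and denominator), P = [∫_{0}^{3.1} u^2·e^(-2·u) du] / [∫_{0}^{∞} u^2·e^(-2·u) du].
Using ∫ u^2·e^(-2·u) du = -(2·u^2 + 2·u + 1)·e^(-2·u)/4, the numerator is 1/4 - 1321·e^(-31/5)/200 and the denominator is 1/4.
The region integral divided by the full integral gives P = 0.94638.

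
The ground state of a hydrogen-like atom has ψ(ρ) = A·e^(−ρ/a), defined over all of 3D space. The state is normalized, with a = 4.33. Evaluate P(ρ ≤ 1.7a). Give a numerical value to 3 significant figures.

P = ∫ |ψ|² 4πρ² dρ over ρ ≤ 1.7a.
A² is fixed by ∫₀^∞ 4πρ²|ψ|² dρ = 1, i.e. A² = (π·a^3)^(−1).
Let u = ρ/a; then A², 4π and the length scale all cancel, so P = ∫_{0}^{1.7} u^2·e^(-2·u) du ÷ ∫_{0}^{∞} u^2·e^(-2·u) du.
Using ∫ u^2·e^(-2·u) du = -(2·u^2 + 2·u + 1)·e^(-2·u)/4, the numerator is 1/4 - 509·e^(-17/5)/200 and the denominator is 1/4.
The region integral divided by the full integral gives P = 0.6603.

P ≈ 0.660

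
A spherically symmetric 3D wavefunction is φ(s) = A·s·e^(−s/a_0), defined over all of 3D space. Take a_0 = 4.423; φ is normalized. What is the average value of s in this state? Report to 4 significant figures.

⟨s⟩ ≈ 11.06

By definition ⟨s⟩ = ∫ s |φ(s)|² 4πs² ds.
Recall ∫₀^∞ s^m e^(−s/β) ds = m!·β^(m+1), evaluating both integrals, ⟨s⟩ = 5·a_0/2.
Putting a_0 = 4.423 gives 11.058.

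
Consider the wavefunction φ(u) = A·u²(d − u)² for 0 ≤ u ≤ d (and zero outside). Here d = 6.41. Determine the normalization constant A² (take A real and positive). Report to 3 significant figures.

A^2 ≈ 0.0000345

We need A² ∫|f|² du = 1, taking the integral from 0 to d.
Carrying out the integral gives A² · d^9/630.
So A² = (d^9/630)^(−1).
Substituting d = 6.41 gives A² = 0.00003448, so A = 0.005872.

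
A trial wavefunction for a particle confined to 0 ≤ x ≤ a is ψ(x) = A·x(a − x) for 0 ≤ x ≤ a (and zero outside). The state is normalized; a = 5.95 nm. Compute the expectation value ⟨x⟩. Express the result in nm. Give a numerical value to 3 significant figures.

⟨x⟩ ≈ 2.98 nm

The expectation value is the |ψ|²-weighted average of x: ∫ x|ψ|² dx.
Expanding the polynomial and integrating term by term, the ratio of the moment integral to the normalization integral gives ⟨x⟩ = a/2.
With a = 5.95, ⟨x⟩ = 2.975.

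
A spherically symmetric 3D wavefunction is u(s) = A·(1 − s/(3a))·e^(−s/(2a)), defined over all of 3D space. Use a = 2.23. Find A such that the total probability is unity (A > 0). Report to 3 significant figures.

Normalization requires ∫|u|² 4πs² ds = 1, integrated from 0 to ∞.
In 3D with spherical symmetry the volume element is 4πs² ds.
Recall ∫₀^∞ s^m e^(−s/β) ds = m!·β^(m+1), the integral (without the A² prefactor) comes out to 8·π·a^3/3.
Setting this equal to 1 gives A² = 1/(8·π·a^3/3).
Plugging in a = 2.23 yields A = 0.1037.

A ≈ 0.104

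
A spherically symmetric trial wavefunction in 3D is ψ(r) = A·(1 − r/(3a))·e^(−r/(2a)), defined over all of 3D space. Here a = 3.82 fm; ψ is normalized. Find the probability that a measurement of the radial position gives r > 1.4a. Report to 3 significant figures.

P = ∫ |ψ|² 4πr² dr over r > 1.4a.
The full normalization integral is A²·[8·π·a^3/3] = 1, fixing A².
Substituting u = r/a, A², 4π and the length scale all cancel in the ratio: P = ∫_{1.4}^{∞} u^2·(1 - u/3)^2·e^(-u) du / ∫_{0}^{∞} u^2·(1 - u/3)^2·e^(-u) du.
Using ∫ u^2·(1 - u/3)^2·e^(-u) du = (-u^4 + 2·u^3 - 3·u^2 - 6·u - 6)·e^(-u)/9, the numerator is 1294·e^(-7/5)/625 and the denominator is 2/3.
This evaluates to P = 0.7658.

P ≈ 0.766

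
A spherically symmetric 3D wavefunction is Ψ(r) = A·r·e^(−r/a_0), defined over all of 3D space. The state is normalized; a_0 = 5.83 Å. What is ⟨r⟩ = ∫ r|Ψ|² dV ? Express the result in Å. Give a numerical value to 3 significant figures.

By definition ⟨r⟩ = ∫ r |Ψ(r)|² 4πr² dr.
With ∫₀^∞ r^5 e^(−αr) dr = 5!/α^6, evaluating both integrals, ⟨r⟩ = 5·a_0/2.
With a_0 = 5.83, ⟨r⟩ = 14.58.

⟨r⟩ ≈ 14.6 Å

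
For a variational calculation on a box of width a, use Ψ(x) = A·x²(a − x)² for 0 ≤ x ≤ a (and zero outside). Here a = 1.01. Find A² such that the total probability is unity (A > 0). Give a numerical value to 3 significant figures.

Normalization requires ∫|Ψ|² dx = 1, integrated from 0 to a.
Expanding the polynomial and integrating term by term, with Ψ = A·x²(a − x)², the integral evaluates to A²·[a^9/630].
With a = 1.01: A² = 576.0 and A = 24.00.

A^2 ≈ 576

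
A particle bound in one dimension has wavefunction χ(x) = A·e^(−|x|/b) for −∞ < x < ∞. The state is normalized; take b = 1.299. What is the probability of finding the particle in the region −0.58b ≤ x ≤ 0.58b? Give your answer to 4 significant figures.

P ≈ 0.6865

|χ|² is the probability density, so P = ∫_{−0.58b}^{0.58b} |χ|² dx.
The normalization integral ∫|χ|²dx over the whole domain equals b·A², and A² cancels in the ratio.
By symmetry take twice the x ≥ 0 contribution in numerator and denominator; the 2's cancel. In terms of u = x/b (A² and the length scale cancel between numerator and denominator), P = [∫_{0}^{0.58} e^(-2·u) du] / [∫_{0}^{∞} e^(-2·u) du].
Using ∫ e^(-2·u) du = -e^(-2·u)/2, the numerator is 1/2 - e^(-29/25)/2 and the denominator is 1/2.
Evaluating gives P = 0.68651.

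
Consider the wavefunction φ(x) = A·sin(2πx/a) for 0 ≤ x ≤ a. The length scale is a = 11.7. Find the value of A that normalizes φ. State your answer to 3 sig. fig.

Require ∫ |φ|² dx = 1 over the whole domain.
With ∫₀^a sin²(nπx/a) dx = a/2, carrying out the integral gives A² · a/2.
So A² = (a/2)^(−1).
With a = 11.7: A² = 0.1709 and A = 0.4134.

A ≈ 0.413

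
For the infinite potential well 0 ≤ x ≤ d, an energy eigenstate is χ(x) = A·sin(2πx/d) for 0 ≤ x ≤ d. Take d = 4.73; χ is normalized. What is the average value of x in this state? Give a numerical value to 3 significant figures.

⟨x⟩ = ∫ x |χ|² dx over the full domain.
The ratio of the moment integral to the normalization integral gives ⟨x⟩ = d/2.
With d = 4.73, ⟨x⟩ = 2.365.

⟨x⟩ ≈ 2.37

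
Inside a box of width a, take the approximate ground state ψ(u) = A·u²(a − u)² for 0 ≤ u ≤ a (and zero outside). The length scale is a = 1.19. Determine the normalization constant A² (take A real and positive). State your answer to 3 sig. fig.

A^2 ≈ 132

We need A² ∫|f|² du = 1, taking the integral from 0 to a.
Carrying out the integral gives A² · a^9/630.
So A² = (a^9/630)^(−1).
With a = 1.19: A² = 131.6 and A = 11.47.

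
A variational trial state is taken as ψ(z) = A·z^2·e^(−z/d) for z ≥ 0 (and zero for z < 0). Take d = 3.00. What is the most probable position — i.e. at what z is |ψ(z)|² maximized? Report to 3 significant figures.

z ≈ 6.00

The maximum of |ψ(z)|² occurs where its derivative vanishes.
This gives z = 2·d.
With d = 3.00, the most probable position is 6.000.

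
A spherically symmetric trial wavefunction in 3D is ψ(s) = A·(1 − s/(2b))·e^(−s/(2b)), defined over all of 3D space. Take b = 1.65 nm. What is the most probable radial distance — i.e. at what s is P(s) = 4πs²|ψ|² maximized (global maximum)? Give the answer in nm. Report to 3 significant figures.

s ≈ 8.64 nm

The maximum of P(s) = 4πs²|ψ|² occurs where its derivative vanishes.
Solving yields s = b·(√(5) + 3).
With b = 1.65, the most probable radial distance is 8.640 nm.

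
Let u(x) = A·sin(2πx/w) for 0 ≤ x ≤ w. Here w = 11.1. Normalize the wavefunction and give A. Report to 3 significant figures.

We need A² ∫|f|² dx = 1, taking the integral from 0 to w.
The integral (without the A² prefactor) comes out to w/2.
Plugging in w = 11.1 yields A = 0.4245.

A ≈ 0.424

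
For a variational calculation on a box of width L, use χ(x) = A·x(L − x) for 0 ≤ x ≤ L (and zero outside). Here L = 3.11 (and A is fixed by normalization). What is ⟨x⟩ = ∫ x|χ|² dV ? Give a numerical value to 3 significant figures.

By definition ⟨x⟩ = ∫ x |χ(x)|² dx.
Evaluating both integrals, ⟨x⟩ = L/2.
With L = 3.11, ⟨x⟩ = 1.555.

⟨x⟩ ≈ 1.56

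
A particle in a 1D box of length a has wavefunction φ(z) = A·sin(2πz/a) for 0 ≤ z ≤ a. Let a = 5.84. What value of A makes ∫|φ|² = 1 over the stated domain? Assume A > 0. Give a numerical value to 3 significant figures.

A ≈ 0.585

Normalization requires ∫|φ|² dz = 1, integrated from 0 to a.
∫|φ|² dz = A²·(a/2).
So A² = (a/2)^(−1).
Plugging in a = 5.84 yields A = 0.5852.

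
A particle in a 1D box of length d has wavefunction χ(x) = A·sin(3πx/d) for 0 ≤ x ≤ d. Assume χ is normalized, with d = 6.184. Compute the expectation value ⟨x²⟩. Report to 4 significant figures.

By definition ⟨x²⟩ = ∫ x^2 |χ(x)|² dx.
Using sin²θ = (1 − cos 2θ)/2, the ratio of the moment integral to the normalization integral gives ⟨x²⟩ = -d^2/(18·π^2) + d^2/3.
Putting d = 6.184 gives 12.532.

⟨x^2⟩ ≈ 12.53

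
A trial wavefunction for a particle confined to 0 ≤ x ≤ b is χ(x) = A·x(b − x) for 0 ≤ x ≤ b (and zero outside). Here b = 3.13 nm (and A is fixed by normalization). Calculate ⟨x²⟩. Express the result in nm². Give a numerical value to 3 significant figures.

⟨x^2⟩ ≈ 2.80 nm^2

⟨x²⟩ = ∫ x^2 |χ|² dx over the full domain.
Expanding the polynomial and integrating term by term, evaluating both integrals, ⟨x²⟩ = 2·b^2/7.
With b = 3.13, ⟨x^2⟩ = 2.799.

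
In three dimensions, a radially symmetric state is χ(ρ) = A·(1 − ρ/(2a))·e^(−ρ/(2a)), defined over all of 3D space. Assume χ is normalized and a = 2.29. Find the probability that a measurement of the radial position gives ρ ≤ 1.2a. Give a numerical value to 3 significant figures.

With dV = 4πρ²dρ, the probability is ∫|χ|² dV over ρ ≤ 1.2a.
The full normalization integral is A²·[8·π·a^3] = 1, fixing A².
Let u = ρ/a; then A², 4π and the length scale all cancel, so P = ∫_{0}^{1.2} u^2·(1 - u/2)^2·e^(-u) du ÷ ∫_{0}^{∞} u^2·(1 - u/2)^2·e^(-u) du.
Using ∫ u^2·(1 - u/2)^2·e^(-u) du = -(u^4/4 + u^2 + 2·u + 2)·e^(-u), the numerator is 2 - 3974·e^(-6/5)/625 and the denominator is 2.
The region integral divided by the full integral gives P = 0.04244.

P ≈ 0.0424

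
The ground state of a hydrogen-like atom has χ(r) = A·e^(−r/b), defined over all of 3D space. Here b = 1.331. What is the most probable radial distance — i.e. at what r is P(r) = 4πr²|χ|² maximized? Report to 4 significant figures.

The maximum of P(r) = 4πr²|χ|² occurs where its derivative vanishes.
Solving yields r = b.
With b = 1.331, the most probable radial distance is 1.3310.

r ≈ 1.331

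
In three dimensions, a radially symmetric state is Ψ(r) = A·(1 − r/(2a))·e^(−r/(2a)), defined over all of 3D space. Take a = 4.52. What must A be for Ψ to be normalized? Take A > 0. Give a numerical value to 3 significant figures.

The normalization condition is ∫|Ψ|² 4πr² dr = 1 from 0 to ∞.
In 3D with spherical symmetry the volume element is 4πr² dr.
∫|Ψ|² 4πr² dr = A²·(8·π·a^3).
Setting this equal to 1 gives A² = 1/(8·π·a^3).
With a = 4.52: A² = 0.0004309 and A = 0.02076.

A ≈ 0.0208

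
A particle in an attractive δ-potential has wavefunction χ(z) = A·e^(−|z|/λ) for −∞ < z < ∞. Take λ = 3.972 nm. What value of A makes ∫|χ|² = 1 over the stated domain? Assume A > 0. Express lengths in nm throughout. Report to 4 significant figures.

Normalization requires ∫|χ|² dz = 1, integrated from −∞ to ∞.
∫|χ|² dz = A²·(λ).
Plugging in λ = 3.972 yields A = 0.50176.

A ≈ 0.5018 nm^(-1/2)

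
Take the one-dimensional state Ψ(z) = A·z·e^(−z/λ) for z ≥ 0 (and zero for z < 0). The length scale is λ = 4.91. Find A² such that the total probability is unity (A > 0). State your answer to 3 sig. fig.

The normalization condition is ∫|Ψ|² dz = 1 from 0 to ∞.
With ∫₀^∞ z^2 e^(−αz) dz = 2!/α^3, with Ψ = A·z·e^(−z/λ), the integral evaluates to A²·[λ^3/4].
Setting this equal to 1 gives A² = 1/(λ^3/4).
Substituting λ = 4.91 gives A² = 0.03379, so A = 0.1838.

A^2 ≈ 0.0338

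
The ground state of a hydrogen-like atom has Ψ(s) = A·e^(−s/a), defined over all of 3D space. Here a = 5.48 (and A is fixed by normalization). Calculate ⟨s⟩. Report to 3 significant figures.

The expectation value is the |Ψ|²-weighted average of s: ∫ s|Ψ|² 4πs² ds.
Using ∫₀^∞ sⁿ e^(−αs) ds = n!/αⁿ⁺¹, since the A² factors cancel between numerator and denominator, ⟨s⟩ = 3·a/2.
Putting a = 5.48 gives 8.220.

⟨s⟩ ≈ 8.22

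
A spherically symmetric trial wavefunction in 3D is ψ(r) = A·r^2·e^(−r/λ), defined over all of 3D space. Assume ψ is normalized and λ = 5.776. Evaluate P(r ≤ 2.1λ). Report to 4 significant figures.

With dV = 4πr²dr, the probability is ∫|ψ|² dV over r ≤ 2.1λ.
Normalization gives A² = 1/(45·π·λ^7/2).
Substituting u = r/λ, A², 4π and the length scale all cancel in the ratio: P = ∫_{0}^{2.1} u^6·e^(-2·u) du / ∫_{0}^{∞} u^6·e^(-2·u) du.
Using ∫ u^6·e^(-2·u) du = -(4·u^6 + 12·u^5 + 30·u^4 + 60·u^3 + 90·u^2 + 90·u + 45)·e^(-2·u)/8, the numerator is ≈ 0.745515 and the denominator is 45/8.
Taking the ratio yields P = 0.13254.

P ≈ 0.1325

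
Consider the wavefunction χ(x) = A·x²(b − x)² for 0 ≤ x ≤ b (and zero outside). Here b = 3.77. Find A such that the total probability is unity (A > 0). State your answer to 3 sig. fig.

A ≈ 0.0640

Normalization requires ∫|χ|² dx = 1, integrated from 0 to b.
Expanding the polynomial and integrating term by term, the integral (without the A² prefactor) comes out to b^9/630.
Setting this equal to 1 gives A² = 1/(b^9/630).
With b = 3.77: A² = 0.004095 and A = 0.06399.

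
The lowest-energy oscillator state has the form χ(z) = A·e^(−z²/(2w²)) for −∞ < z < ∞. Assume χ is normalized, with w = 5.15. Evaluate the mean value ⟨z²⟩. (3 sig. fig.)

⟨z²⟩ = ∫ z^2 |χ|² dz over the full domain.
With ∫_{−∞}^{∞} z^(2m) e^(−αz²) dz = (2m−1)!!·√π / (2^m α^(m+1/2)), since the A² factors cancel between numerator and denominator, ⟨z²⟩ = w^2/2.
Putting w = 5.15 gives 13.26.

⟨z^2⟩ ≈ 13.3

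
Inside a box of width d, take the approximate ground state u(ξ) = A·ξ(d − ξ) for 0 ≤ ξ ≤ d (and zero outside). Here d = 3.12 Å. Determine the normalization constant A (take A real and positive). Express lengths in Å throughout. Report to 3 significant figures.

A ≈ 0.319 Å^(-5/2)

Require ∫ |u|² dξ = 1 over the whole domain.
The integral (without the A² prefactor) comes out to d^5/30.
So A² = (d^5/30)^(−1).
With d = 3.12: A² = 0.1015 and A = 0.3185.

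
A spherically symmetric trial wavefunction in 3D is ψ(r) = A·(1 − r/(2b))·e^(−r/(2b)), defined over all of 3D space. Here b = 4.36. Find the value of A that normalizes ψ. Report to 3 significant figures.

A ≈ 0.0219

Normalization requires ∫|ψ|² 4πr² dr = 1, integrated from 0 to ∞.
(Spherical symmetry: dV = 4πr² dr.)
Carrying out the integral gives A² · 8·π·b^3.
Hence A² = 1/[8·π·b^3].
Plugging in b = 4.36 yields A = 0.02191.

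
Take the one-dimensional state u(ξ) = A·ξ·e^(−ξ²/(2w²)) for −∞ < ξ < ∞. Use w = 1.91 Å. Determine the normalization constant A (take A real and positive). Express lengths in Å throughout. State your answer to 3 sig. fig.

The normalization condition is ∫|u|² dξ = 1 from −∞ to ∞.
Carrying out the integral gives A² · √(π)·w^3/2.
So A² = (√(π)·w^3/2)^(−1).
Substituting w = 1.91 gives A² = 0.1619, so A = 0.4024.

A ≈ 0.402 Å^(-3/2)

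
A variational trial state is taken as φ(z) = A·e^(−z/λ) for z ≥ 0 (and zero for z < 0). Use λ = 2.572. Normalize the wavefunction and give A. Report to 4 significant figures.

The normalization condition is ∫|φ|² dz = 1 from 0 to ∞.
The integral (without the A² prefactor) comes out to λ/2.
With λ = 2.572: A² = 0.77760 and A = 0.88182.

A ≈ 0.8818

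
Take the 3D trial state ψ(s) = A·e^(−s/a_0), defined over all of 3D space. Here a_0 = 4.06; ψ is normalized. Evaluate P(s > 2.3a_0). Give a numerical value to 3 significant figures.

P ≈ 0.163

Integrate the radial probability density 4πs²|ψ|² over s > 2.3a_0.
The full normalization integral is A²·[π·a_0^3] = 1, fixing A².
Let u = s/a_0; then A², 4π and the length scale all cancel, so P = ∫_{2.3}^{∞} u^2·e^(-2·u) du ÷ ∫_{0}^{∞} u^2·e^(-2·u) du.
Using ∫ u^2·e^(-2·u) du = -(2·u^2 + 2·u + 1)·e^(-2·u)/4, the numerator is 809·e^(-23/5)/200 and the denominator is 1/4.
Taking the ratio yields P = 0.1626.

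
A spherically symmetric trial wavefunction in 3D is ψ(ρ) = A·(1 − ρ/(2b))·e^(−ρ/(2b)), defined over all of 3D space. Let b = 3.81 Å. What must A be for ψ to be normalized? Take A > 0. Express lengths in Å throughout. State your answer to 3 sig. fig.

A ≈ 0.0268 Å^(-3/2)

The normalization condition is ∫|ψ|² 4πρ² dρ = 1 from 0 to ∞.
Using ∫₀^∞ ρⁿ e^(−αρ) dρ = n!/αⁿ⁺¹, with ψ = A·(1 − ρ/(2b))·e^(−ρ/(2b)), the integral evaluates to A²·[8·π·b^3].
So A² = (8·π·b^3)^(−1).
With b = 3.81: A² = 0.0007194 and A = 0.02682.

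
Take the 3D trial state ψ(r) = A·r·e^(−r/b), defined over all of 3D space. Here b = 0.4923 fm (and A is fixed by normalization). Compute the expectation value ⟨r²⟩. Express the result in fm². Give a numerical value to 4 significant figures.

⟨r^2⟩ ≈ 1.818 fm^2

⟨r²⟩ = ∫ r^2 |ψ|² 4πr² dr over the full domain.
With ∫₀^∞ r^6 e^(−αr) dr = 6!/α^7, evaluating both integrals, ⟨r²⟩ = 15·b^2/2.
Putting b = 0.4923 gives 1.8177.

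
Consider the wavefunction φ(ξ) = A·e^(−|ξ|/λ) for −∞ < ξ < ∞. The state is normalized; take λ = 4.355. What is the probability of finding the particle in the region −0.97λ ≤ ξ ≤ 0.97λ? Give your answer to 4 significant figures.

P = ∫_{−0.97λ}^{0.97λ} |φ(ξ)|² dξ.
The normalization integral ∫|φ|²dξ over the whole domain equals λ·A², and A² cancels in the ratio.
Both integrals are even about ξ = 0, so only the ξ ≥ 0 halves are needed (the factors of 2 cancel). In terms of u = ξ/λ (A² and the length scale cancel between numerator and denominator), P = [∫_{0}^{0.97} e^(-2·u) du] / [∫_{0}^{∞} e^(-2·u) du].
Using ∫ e^(-2·u) du = -e^(-2·u)/2, the numerator is 1/2 - e^(-97/50)/2 and the denominator is 1/2.
Taking the ratio, P = 0.85630.

P ≈ 0.8563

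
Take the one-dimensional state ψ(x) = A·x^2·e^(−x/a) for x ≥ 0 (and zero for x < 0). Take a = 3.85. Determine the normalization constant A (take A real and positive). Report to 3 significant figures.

We need A² ∫|f|² dx = 1, taking the integral from 0 to ∞.
Recall ∫₀^∞ x^m e^(−x/β) dx = m!·β^(m+1), the integral (without the A² prefactor) comes out to 3·a^5/4.
So A² = (3·a^5/4)^(−1).
Substituting a = 3.85 gives A² = 0.001576, so A = 0.03970.

A ≈ 0.0397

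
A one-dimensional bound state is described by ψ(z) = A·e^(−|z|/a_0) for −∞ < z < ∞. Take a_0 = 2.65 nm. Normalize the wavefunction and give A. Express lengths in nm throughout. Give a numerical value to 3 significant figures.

We need A² ∫|f|² dz = 1, taking the integral from −∞ to ∞.
Recall ∫₀^∞ z^m e^(−z/β) dz = m!·β^(m+1), with ψ = A·e^(−|z|/a_0), the integral evaluates to A²·[a_0].
Hence A² = 1/[a_0].
Plugging in a_0 = 2.65 yields A = 0.6143.

A ≈ 0.614 nm^(-1/2)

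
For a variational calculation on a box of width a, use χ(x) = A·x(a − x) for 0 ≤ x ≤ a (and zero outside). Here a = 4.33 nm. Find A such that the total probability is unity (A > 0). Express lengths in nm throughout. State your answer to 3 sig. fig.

A ≈ 0.140 nm^(-5/2)

Normalization requires ∫|χ|² dx = 1, integrated from 0 to a.
The integral (without the A² prefactor) comes out to a^5/30.
Setting this equal to 1 gives A² = 1/(a^5/30).
Substituting a = 4.33 gives A² = 0.01971, so A = 0.1404.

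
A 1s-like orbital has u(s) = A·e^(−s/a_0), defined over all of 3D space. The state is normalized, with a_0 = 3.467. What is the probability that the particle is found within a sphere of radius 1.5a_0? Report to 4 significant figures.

P = ∫ |u|² 4πs² ds over s ≤ 1.5a_0.
Normalization gives A² = 1/(π·a_0^3).
Substituting t = s/a_0, A², 4π and the length scale all cancel in the ratio: P = ∫_{0}^{1.5} t^2·e^(-2·t) dt / ∫_{0}^{∞} t^2·e^(-2·t) dt.
Using ∫ t^2·e^(-2·t) dt = -(2·t^2 + 2·t + 1)·e^(-2·t)/4, the numerator is 1/4 - 17·e^(-3)/8 and the denominator is 1/4.
Taking the ratio yields P = 0.57681.

P ≈ 0.5768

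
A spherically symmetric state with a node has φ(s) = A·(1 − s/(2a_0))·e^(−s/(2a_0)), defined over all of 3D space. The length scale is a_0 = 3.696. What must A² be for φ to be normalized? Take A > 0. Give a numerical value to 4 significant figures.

Require ∫ |φ|² 4πs² ds = 1 over the whole domain.
The angular integral contributes 4π, leaving ∫₀^∞ s²|φ|² ds.
Recall ∫₀^∞ s^m e^(−s/β) ds = m!·β^(m+1), ∫|φ|² 4πs² ds = A²·(8·π·a_0^3).
Plugging in a_0 = 3.696 yields A = 0.028073.

A^2 ≈ 0.0007881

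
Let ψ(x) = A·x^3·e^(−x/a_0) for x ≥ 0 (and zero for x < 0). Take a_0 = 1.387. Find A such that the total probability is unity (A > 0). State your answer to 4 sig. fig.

Require ∫ |ψ|² dx = 1 over the whole domain.
Recall ∫₀^∞ x^m e^(−x/β) dx = m!·β^(m+1), with ψ = A·x^3·e^(−x/a_0), the integral evaluates to A²·[45·a_0^7/8].
Plugging in a_0 = 1.387 yields A = 0.13417.

A ≈ 0.1342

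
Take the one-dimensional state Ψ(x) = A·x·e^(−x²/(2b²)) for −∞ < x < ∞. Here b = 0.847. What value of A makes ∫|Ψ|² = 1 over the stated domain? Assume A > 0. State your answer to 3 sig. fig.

Require ∫ |Ψ|² dx = 1 over the whole domain.
Differentiating ∫e^(−αx²) dx = √(π/α) under α to get the higher moments, ∫|Ψ|² dx = A²·(√(π)·b^3/2).
Setting this equal to 1 gives A² = 1/(√(π)·b^3/2).
With b = 0.847: A² = 1.857 and A = 1.363.

A ≈ 1.36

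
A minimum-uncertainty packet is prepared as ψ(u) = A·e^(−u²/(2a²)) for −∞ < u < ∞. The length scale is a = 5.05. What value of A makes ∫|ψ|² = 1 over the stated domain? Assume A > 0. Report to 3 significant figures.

Normalization requires ∫|ψ|² du = 1, integrated from −∞ to ∞.
With ∫_{−∞}^{∞} u^(2m) e^(−αu²) du = (2m−1)!!·√π / (2^m α^(m+1/2)), carrying out the integral gives A² · √(π)·a.
With a = 5.05: A² = 0.1117 and A = 0.3342.

A ≈ 0.334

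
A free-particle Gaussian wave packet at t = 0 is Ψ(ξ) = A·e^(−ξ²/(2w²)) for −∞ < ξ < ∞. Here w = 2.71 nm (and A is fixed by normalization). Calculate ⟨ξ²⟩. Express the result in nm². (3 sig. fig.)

⟨ξ²⟩ = ∫ ξ^2 |Ψ|² dξ over the full domain.
The ratio of the moment integral to the normalization integral gives ⟨ξ²⟩ = w^2/2.
With w = 2.71, ⟨ξ^2⟩ = 3.672.

⟨ξ^2⟩ ≈ 3.67 nm^2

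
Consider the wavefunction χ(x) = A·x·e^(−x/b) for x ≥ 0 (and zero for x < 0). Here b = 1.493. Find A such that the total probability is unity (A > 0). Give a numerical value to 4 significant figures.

We need A² ∫|f|² dx = 1, taking the integral from 0 to ∞.
Using ∫₀^∞ xⁿ e^(−αx) dx = n!/αⁿ⁺¹, the integral (without the A² prefactor) comes out to b^3/4.
With b = 1.493: A² = 1.2019 and A = 1.0963.

A ≈ 1.096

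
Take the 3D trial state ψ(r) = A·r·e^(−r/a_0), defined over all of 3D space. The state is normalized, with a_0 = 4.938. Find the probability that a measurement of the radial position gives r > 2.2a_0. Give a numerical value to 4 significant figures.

P ≈ 0.5512

With dV = 4πr²dr, the probability is ∫|ψ|² dV over r > 2.2a_0.
The full normalization integral is A²·[3·π·a_0^5] = 1, fixing A².
Let u = r/a_0; then A², 4π and the length scale all cancel, so P = ∫_{2.2}^{∞} u^4·e^(-2·u) du ÷ ∫_{0}^{∞} u^4·e^(-2·u) du.
An antiderivative of u^4·e^(-2·u) is -(u^4/2 + u^3 + 3·u^2/2 + 3·u/2 + 3/4)·e^(-2·u); evaluating from 2.2 to ∞ gives ≈ 0.413388, while the full integral is 3/4.
Taking the ratio yields P = 0.55118.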